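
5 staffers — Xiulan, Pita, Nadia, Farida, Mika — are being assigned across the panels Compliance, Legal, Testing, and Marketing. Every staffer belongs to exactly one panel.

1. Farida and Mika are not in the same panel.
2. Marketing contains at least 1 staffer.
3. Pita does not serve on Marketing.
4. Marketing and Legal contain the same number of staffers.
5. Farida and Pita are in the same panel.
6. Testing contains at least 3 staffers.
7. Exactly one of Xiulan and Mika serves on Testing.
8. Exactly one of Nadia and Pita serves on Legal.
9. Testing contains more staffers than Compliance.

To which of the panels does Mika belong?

Mika: Marketing

From (3): Pita ∉ Marketing.
(5): Farida matches Pita: Farida ∉ Marketing.
Suppose Mika ∈ Compliance: no assignment then satisfies all the clues, so Mika ∉ Compliance.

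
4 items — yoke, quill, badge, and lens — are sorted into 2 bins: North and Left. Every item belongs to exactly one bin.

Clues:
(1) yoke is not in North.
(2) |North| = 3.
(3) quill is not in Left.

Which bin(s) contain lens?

From (1): yoke ∉ North.
From (3): quill ∉ Left.
(2): only 3 candidates remain for North, so all are in.
Only one bin left: yoke ∈ Left.

lens: North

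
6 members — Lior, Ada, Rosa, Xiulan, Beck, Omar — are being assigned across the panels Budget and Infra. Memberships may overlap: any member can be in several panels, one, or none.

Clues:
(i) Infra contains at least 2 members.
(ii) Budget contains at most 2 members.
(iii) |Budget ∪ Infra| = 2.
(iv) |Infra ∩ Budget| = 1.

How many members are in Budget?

1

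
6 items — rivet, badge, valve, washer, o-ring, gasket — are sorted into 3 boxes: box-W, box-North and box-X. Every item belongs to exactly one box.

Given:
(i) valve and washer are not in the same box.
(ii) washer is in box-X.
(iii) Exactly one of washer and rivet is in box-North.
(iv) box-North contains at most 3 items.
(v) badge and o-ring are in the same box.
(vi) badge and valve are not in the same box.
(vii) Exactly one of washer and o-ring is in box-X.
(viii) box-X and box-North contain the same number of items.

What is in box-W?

box-W = {badge, o-ring}

From (ii): washer ∈ box-X.
(i): valve ∉ box-X.
(iii) (exactly one): rivet ∈ box-North.
(vii) (exactly one): o-ring ∉ box-X.
(v): badge matches o-ring: badge ∉ box-X.
Suppose badge ∉ box-W: no assignment then satisfies all the clues, so badge ∈ box-W.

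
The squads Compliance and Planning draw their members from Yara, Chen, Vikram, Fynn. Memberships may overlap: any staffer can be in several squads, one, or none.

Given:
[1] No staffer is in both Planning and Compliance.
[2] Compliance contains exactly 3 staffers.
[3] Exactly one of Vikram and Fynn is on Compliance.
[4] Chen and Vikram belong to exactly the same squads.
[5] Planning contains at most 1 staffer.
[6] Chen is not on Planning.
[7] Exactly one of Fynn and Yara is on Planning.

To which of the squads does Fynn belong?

Fynn: Planning

From (6): Chen ∉ Planning.
(4): Vikram matches Chen: Vikram ∉ Planning.
Suppose Fynn ∈ Compliance: no assignment then satisfies all the clues, so Fynn ∉ Compliance.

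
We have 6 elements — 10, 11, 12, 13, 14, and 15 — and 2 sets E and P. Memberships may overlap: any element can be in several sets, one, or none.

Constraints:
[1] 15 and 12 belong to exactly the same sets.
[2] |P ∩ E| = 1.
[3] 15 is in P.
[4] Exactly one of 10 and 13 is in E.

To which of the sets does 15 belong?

15: P

From (3): 15 ∈ P.
(1): 12 matches 15: 12 ∈ P.
Suppose 15 ∈ E: no assignment then satisfies all the clues, so 15 ∉ E.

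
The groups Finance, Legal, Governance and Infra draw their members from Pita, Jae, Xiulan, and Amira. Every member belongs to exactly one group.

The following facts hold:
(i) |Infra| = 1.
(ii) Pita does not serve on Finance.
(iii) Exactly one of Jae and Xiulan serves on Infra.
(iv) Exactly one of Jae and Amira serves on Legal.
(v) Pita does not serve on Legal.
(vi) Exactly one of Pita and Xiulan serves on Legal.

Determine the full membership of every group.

Finance = {}; Legal = {Amira, Xiulan}; Governance = {Pita}; Infra = {Jae}

From (ii): Pita ∉ Finance.
From (v): Pita ∉ Legal.
(vi) (exactly one): Xiulan ∈ Legal.
(iii) (exactly one): Jae ∈ Infra.
(iv) (exactly one): Amira ∈ Legal.
(i): Infra already has 1, so the rest are out.
Only one group left: Pita ∈ Governance.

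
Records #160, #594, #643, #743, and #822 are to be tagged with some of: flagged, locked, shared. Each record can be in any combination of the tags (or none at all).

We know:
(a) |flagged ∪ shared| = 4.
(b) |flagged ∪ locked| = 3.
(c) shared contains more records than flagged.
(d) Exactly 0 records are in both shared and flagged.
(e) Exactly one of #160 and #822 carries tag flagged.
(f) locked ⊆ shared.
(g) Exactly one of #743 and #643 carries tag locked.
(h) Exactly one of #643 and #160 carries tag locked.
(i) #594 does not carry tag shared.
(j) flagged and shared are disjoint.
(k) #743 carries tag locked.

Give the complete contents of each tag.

From (i): #594 ∉ shared.
From (k): #743 ∈ locked.
(f) contrapositive: #594 ∉ locked.
(f) with #743 ∈ locked: #743 ∈ shared.
(g) (exactly one): #643 ∉ locked.
(h) (exactly one): #160 ∈ locked.
(j) (disjoint): #743 ∉ flagged.
(f) with #160 ∈ locked: #160 ∈ shared.
(j) (disjoint): #160 ∉ flagged.
(e) (exactly one): #822 ∈ flagged.
(j) (disjoint): #822 ∉ shared.
Suppose #594 ∈ flagged: no assignment then satisfies all the clues, so #594 ∉ flagged.

flagged = {#822}; locked = {#160, #743}; shared = {#160, #643, #743}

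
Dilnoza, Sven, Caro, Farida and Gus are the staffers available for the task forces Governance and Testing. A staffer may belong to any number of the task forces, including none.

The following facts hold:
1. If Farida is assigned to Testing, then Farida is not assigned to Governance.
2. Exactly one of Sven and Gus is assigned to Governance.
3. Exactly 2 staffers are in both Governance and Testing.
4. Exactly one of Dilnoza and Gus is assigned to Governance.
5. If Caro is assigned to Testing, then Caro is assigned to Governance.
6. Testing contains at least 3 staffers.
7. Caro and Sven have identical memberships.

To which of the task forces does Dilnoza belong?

Dilnoza: Governance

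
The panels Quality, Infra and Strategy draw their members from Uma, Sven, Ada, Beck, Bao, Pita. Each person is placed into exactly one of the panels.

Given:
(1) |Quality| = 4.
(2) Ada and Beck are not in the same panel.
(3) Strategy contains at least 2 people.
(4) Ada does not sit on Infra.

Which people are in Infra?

Infra = {}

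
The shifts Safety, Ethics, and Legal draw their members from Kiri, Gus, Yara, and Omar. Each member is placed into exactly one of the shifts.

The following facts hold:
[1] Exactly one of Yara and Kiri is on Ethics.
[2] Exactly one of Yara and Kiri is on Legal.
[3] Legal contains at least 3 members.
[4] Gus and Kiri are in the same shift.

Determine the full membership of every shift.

Safety = {}; Ethics = {Yara}; Legal = {Gus, Kiri, Omar}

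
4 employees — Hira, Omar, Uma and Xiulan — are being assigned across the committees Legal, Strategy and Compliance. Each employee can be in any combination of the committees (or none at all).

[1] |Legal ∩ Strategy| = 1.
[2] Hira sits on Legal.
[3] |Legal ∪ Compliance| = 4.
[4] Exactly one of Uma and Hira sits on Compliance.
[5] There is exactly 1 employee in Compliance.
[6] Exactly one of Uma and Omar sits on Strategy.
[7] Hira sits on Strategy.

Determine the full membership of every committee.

From (2): Hira ∈ Legal.
From (7): Hira ∈ Strategy.
Suppose Hira ∈ Compliance: no assignment then satisfies all the clues, so Hira ∉ Compliance.

Legal = {Hira, Omar, Xiulan}; Strategy = {Hira, Uma}; Compliance = {Uma}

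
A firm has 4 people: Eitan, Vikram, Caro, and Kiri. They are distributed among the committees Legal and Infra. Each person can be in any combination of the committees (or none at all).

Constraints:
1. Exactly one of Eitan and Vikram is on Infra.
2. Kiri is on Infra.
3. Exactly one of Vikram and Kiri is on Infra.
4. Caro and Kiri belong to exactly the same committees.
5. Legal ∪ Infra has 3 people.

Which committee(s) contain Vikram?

From (2): Kiri ∈ Infra.
(3) (exactly one): Vikram ∉ Infra.
(4): Caro matches Kiri: Caro ∈ Infra.
(1) (exactly one): Eitan ∈ Infra.
Suppose Vikram ∈ Legal: no assignment then satisfies all the clues, so Vikram ∉ Legal.

Vikram: none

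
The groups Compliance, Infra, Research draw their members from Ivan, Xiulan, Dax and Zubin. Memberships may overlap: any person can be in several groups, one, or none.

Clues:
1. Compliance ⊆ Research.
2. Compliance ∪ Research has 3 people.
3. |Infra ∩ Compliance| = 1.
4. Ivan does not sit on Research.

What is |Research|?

3

From (4): Ivan ∉ Research.
(1) contrapositive: Ivan ∉ Compliance.
Suppose Xiulan ∉ Research: no assignment then satisfies all the clues, so Xiulan ∈ Research.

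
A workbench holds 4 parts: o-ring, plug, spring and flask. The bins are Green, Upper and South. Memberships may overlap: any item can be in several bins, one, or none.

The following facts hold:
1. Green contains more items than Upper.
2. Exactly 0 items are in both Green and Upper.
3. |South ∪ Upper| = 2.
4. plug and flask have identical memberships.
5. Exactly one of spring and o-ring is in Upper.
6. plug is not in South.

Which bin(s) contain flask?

flask: Green

From (6): plug ∉ South.
(4): flask matches plug: flask ∉ South.
Suppose flask ∉ Green: no assignment then satisfies all the clues, so flask ∈ Green.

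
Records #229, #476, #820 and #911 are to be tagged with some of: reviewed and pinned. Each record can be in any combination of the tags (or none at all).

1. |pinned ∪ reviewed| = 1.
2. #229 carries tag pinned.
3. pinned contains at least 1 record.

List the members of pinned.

pinned = {#229}

From (2): #229 ∈ pinned.
Suppose #476 ∈ pinned: no assignment then satisfies all the clues, so #476 ∉ pinned.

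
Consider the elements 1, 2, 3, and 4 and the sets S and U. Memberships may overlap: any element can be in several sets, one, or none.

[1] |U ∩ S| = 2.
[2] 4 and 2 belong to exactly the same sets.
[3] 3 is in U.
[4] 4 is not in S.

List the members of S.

S = {1, 3}

From (3): 3 ∈ U.
From (4): 4 ∉ S.
(2): 2 matches 4: 2 ∉ S.
Suppose 1 ∉ S: no assignment then satisfies all the clues, so 1 ∈ S.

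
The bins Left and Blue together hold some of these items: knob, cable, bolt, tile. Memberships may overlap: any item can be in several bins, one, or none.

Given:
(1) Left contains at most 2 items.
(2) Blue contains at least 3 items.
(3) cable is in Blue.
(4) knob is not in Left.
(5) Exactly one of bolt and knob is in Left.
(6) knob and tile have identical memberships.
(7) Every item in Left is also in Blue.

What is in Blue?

Blue = {bolt, cable, knob, tile}

From (3): cable ∈ Blue.
From (4): knob ∉ Left.
(5) (exactly one): bolt ∈ Left.
(6): tile matches knob: tile ∉ Left.
(7) with bolt ∈ Left: bolt ∈ Blue.
Suppose knob ∉ Blue: no assignment then satisfies all the clues, so knob ∈ Blue.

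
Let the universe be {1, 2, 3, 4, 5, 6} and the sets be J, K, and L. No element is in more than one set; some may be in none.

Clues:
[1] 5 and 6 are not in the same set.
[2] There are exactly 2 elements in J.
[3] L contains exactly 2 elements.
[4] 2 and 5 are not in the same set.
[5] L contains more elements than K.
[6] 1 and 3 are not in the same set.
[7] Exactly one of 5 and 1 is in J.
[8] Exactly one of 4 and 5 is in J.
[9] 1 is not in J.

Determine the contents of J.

From (9): 1 ∉ J.
(7) (exactly one): 5 ∈ J.
(8) (exactly one): 4 ∉ J.
(1): 6 ∉ J.
(4): 2 ∉ J.
(2): only 2 candidates remain for J, so all are in.

J = {3, 5}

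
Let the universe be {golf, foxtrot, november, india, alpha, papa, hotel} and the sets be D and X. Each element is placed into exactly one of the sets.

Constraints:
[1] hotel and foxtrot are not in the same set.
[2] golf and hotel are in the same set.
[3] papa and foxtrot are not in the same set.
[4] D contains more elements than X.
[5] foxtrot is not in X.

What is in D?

D = {alpha, foxtrot, india, november}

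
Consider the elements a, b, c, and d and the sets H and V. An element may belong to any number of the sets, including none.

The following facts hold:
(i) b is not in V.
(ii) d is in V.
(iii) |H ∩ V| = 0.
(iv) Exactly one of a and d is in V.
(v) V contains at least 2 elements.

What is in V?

V = {c, d}

From (i): b ∉ V.
From (ii): d ∈ V.
(iv) (exactly one): a ∉ V.
(v): only 2 candidates remain for V, so all are in.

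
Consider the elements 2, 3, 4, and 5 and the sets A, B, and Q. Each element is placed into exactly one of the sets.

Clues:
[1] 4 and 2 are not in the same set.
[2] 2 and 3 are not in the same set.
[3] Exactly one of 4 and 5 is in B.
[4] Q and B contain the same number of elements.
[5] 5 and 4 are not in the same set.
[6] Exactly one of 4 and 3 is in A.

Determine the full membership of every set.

A = {3, 5}; B = {4}; Q = {2}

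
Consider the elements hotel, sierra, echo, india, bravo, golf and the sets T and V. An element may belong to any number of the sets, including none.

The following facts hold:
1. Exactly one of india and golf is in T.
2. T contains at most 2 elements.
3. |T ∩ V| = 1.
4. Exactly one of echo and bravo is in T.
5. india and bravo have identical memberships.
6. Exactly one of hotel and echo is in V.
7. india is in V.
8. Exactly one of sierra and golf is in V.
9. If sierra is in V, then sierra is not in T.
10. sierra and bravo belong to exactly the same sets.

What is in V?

V = {bravo, echo, india, sierra}

From (7): india ∈ V.
(5): bravo matches india: bravo ∈ V.
(10): sierra matches bravo: sierra ∈ V.
(8) (exactly one): golf ∉ V.
(9): sierra ∉ T.
(10): bravo matches sierra: bravo ∉ T.
(4) (exactly one): echo ∈ T.
(5): india matches bravo: india ∉ T.
(1) (exactly one): golf ∈ T.
(2): T already has 2, so the rest are out.
Suppose hotel ∈ V: no assignment then satisfies all the clues, so hotel ∉ V.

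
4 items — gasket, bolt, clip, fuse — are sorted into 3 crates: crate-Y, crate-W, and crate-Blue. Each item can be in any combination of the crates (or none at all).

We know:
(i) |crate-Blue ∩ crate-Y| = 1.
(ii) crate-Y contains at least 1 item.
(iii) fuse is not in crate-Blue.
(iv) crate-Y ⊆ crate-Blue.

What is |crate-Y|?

From (iii): fuse ∉ crate-Blue.
(iv) contrapositive: fuse ∉ crate-Y.

1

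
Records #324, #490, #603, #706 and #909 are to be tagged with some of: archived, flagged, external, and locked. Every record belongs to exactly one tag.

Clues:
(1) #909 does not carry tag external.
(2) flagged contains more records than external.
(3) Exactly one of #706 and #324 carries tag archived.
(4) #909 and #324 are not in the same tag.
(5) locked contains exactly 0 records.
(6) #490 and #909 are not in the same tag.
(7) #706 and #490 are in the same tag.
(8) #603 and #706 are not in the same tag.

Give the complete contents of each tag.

archived = {#490, #706}; flagged = {#603, #909}; external = {#324}; locked = {}

From (1): #909 ∉ external.
(5): locked already has 0, so the rest are out.
Suppose #324 ∈ archived: no assignment then satisfies all the clues, so #324 ∉ archived.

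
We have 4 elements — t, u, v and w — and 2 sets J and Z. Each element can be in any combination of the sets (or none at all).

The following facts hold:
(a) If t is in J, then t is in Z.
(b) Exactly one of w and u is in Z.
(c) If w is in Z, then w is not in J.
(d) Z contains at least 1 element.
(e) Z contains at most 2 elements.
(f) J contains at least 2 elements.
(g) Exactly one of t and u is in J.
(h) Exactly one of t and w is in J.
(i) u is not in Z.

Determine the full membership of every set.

J = {t, v}; Z = {t, w}

From (i): u ∉ Z.
(b) (exactly one): w ∈ Z.
(c): w ∉ J.
(h) (exactly one): t ∈ J.
(a): t ∈ Z.
(e): Z already has 2, so the rest are out.
(g) (exactly one): u ∉ J.
(f): only 2 candidates remain for J, so all are in.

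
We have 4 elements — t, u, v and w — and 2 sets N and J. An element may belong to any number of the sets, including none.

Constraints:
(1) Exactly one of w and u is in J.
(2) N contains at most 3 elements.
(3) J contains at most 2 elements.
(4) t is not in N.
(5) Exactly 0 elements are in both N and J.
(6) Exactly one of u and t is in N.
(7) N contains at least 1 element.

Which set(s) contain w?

w: J

From (4): t ∉ N.
(6) (exactly one): u ∈ N.
Suppose w ∈ N: no assignment then satisfies all the clues, so w ∉ N.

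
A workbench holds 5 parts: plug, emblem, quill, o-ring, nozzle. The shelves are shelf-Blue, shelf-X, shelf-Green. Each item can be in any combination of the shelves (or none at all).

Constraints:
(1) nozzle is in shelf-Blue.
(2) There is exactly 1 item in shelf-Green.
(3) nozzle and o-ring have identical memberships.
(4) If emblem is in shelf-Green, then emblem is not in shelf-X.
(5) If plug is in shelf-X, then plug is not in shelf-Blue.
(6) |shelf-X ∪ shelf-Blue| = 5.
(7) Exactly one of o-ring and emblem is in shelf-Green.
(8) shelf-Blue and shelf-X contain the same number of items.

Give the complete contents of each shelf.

shelf-Blue = {emblem, nozzle, o-ring, quill}; shelf-X = {nozzle, o-ring, plug, quill}; shelf-Green = {emblem}

From (1): nozzle ∈ shelf-Blue.
(3): o-ring matches nozzle: o-ring ∈ shelf-Blue.
Suppose plug ∈ shelf-Blue: no assignment then satisfies all the clues, so plug ∉ shelf-Blue.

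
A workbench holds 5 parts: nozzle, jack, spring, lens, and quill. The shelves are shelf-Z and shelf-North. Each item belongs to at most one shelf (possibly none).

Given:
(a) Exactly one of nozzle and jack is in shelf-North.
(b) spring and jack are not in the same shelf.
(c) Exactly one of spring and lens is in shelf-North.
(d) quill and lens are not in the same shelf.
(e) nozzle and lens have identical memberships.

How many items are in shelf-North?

2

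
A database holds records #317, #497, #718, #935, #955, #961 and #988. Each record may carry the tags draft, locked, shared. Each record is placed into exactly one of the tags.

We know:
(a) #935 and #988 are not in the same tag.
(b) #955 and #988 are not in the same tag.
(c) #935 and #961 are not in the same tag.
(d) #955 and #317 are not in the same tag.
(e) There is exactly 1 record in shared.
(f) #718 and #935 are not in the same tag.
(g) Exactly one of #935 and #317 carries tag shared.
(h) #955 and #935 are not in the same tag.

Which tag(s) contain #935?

#935: shared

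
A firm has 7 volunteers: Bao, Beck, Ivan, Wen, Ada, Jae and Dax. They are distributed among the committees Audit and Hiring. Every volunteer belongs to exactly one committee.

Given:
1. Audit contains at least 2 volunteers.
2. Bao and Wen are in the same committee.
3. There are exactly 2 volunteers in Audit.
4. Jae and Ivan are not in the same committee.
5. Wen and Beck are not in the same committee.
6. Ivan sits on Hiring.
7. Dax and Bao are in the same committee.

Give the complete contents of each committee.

From (6): Ivan ∈ Hiring.
(4): Jae ∉ Hiring.
Only one committee left: Jae ∈ Audit.
Suppose Bao ∈ Audit: no assignment then satisfies all the clues, so Bao ∉ Audit.

Audit = {Beck, Jae}; Hiring = {Ada, Bao, Dax, Ivan, Wen}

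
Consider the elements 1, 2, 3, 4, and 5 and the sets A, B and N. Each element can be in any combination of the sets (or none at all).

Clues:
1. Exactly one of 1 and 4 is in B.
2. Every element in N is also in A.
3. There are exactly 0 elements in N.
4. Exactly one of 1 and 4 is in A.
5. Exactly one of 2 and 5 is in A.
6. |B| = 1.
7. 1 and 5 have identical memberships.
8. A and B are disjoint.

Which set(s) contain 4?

4: B

(3): N already has 0, so the rest are out.
Suppose 4 ∈ A: no assignment then satisfies all the clues, so 4 ∉ A.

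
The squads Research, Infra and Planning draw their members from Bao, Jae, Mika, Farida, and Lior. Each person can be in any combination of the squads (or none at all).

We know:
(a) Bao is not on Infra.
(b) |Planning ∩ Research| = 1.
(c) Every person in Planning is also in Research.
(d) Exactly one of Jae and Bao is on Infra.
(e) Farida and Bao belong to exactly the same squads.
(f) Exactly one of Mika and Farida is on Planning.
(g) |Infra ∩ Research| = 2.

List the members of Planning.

Planning = {Mika}

From (a): Bao ∉ Infra.
(d) (exactly one): Jae ∈ Infra.
(e): Farida matches Bao: Farida ∉ Infra.
Suppose Bao ∈ Planning: no assignment then satisfies all the clues, so Bao ∉ Planning.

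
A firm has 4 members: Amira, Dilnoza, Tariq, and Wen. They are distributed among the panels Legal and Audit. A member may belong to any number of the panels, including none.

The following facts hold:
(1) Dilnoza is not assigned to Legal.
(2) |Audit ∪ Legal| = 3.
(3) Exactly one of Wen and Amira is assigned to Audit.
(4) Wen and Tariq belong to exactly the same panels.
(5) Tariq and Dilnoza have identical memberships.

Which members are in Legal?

From (1): Dilnoza ∉ Legal.
(5): Tariq matches Dilnoza: Tariq ∉ Legal.
(4): Wen matches Tariq: Wen ∉ Legal.
Suppose Amira ∈ Legal: no assignment then satisfies all the clues, so Amira ∉ Legal.

Legal = {}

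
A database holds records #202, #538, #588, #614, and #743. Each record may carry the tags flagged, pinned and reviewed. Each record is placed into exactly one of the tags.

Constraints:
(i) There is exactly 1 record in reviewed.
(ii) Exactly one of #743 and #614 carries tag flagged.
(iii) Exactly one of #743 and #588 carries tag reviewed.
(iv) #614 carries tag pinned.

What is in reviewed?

reviewed = {#588}

From (iv): #614 ∈ pinned.
(ii) (exactly one): #743 ∈ flagged.
(iii) (exactly one): #588 ∈ reviewed.
(i): reviewed already has 1, so the rest are out.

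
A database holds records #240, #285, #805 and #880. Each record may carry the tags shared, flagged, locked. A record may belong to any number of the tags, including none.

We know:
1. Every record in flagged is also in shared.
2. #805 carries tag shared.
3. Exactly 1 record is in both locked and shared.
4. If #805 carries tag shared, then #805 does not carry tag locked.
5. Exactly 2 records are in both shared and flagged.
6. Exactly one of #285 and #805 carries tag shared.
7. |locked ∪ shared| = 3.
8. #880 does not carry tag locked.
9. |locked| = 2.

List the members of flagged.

flagged = {#240, #805}

From (2): #805 ∈ shared.
From (8): #880 ∉ locked.
(4): #805 ∉ locked.
(6) (exactly one): #285 ∉ shared.
(9): only 2 candidates remain for locked, so all are in.
(1) contrapositive: #285 ∉ flagged.
Suppose #240 ∉ flagged: no assignment then satisfies all the clues, so #240 ∈ flagged.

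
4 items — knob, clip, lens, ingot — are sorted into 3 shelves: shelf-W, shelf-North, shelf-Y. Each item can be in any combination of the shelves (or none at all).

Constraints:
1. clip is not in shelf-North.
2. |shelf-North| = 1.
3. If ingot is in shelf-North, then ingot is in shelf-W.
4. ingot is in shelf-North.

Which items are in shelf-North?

From (1): clip ∉ shelf-North.
From (4): ingot ∈ shelf-North.
(2): shelf-North already has 1, so the rest are out.
(3): ingot ∈ shelf-W.

shelf-North = {ingot}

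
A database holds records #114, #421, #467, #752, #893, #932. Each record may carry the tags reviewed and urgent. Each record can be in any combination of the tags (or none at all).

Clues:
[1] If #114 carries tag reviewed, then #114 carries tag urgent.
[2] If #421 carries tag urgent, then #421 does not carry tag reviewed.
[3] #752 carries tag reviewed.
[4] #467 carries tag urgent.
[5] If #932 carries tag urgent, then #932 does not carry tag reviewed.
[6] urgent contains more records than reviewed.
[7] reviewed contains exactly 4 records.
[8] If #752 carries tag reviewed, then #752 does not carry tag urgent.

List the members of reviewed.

reviewed = {#114, #467, #752, #893}

From (3): #752 ∈ reviewed.
From (4): #467 ∈ urgent.
(8): #752 ∉ urgent.
Suppose #114 ∉ reviewed: no assignment then satisfies all the clues, so #114 ∈ reviewed.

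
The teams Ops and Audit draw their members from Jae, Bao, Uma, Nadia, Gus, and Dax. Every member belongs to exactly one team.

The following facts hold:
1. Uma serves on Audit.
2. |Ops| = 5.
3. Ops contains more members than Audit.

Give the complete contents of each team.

Ops = {Bao, Dax, Gus, Jae, Nadia}; Audit = {Uma}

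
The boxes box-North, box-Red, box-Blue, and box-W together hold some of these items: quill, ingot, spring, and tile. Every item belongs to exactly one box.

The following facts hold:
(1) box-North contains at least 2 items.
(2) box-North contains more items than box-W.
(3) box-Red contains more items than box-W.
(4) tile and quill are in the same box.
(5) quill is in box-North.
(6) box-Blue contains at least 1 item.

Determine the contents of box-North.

box-North = {quill, tile}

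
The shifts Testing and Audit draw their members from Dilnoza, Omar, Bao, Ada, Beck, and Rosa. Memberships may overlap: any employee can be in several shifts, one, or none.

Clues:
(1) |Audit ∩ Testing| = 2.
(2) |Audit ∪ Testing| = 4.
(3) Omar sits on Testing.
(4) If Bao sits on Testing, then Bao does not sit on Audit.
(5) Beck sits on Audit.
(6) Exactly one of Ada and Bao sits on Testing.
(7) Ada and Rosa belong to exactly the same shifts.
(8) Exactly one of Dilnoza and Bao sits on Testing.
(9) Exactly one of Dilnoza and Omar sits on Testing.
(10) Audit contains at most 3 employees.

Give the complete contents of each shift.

Testing = {Bao, Beck, Omar}; Audit = {Beck, Dilnoza, Omar}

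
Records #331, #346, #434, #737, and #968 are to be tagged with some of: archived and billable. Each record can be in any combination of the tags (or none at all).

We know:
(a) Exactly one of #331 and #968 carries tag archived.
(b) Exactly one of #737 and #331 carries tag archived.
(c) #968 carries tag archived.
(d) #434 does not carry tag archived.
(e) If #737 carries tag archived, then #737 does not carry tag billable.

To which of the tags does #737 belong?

#737: archived

From (c): #968 ∈ archived.
From (d): #434 ∉ archived.
(a) (exactly one): #331 ∉ archived.
(b) (exactly one): #737 ∈ archived.
(e): #737 ∉ billable.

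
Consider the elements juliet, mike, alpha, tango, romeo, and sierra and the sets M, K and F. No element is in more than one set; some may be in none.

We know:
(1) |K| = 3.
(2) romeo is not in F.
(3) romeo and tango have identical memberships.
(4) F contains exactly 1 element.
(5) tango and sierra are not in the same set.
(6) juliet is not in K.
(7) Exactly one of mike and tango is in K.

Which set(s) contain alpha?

alpha: K

From (2): romeo ∉ F.
From (6): juliet ∉ K.
(3): tango matches romeo: tango ∉ F.
Suppose alpha ∈ M: no assignment then satisfies all the clues, so alpha ∉ M.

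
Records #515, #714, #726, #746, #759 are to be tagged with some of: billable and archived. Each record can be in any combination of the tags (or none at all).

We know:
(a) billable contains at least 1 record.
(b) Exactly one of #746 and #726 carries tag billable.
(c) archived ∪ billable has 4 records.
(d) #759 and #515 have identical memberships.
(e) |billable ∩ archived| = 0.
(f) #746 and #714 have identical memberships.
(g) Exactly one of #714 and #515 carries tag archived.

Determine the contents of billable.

billable = {#714, #746}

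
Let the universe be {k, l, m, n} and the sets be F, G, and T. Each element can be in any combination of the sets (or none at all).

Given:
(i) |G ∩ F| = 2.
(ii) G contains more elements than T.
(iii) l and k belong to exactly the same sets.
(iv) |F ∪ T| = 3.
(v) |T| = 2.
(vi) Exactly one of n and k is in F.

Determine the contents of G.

G = {k, l, n}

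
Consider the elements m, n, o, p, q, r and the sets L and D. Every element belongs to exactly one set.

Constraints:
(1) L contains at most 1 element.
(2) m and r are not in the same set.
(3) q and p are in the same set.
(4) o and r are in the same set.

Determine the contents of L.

L = {m}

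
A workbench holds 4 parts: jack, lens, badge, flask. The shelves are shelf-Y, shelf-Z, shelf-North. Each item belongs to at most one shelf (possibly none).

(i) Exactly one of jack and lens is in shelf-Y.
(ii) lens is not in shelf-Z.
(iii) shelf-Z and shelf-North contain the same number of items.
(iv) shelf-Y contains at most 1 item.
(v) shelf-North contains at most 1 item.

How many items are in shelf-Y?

From (ii): lens ∉ shelf-Z.
Suppose badge ∈ shelf-Y: no assignment then satisfies all the clues, so badge ∉ shelf-Y.

1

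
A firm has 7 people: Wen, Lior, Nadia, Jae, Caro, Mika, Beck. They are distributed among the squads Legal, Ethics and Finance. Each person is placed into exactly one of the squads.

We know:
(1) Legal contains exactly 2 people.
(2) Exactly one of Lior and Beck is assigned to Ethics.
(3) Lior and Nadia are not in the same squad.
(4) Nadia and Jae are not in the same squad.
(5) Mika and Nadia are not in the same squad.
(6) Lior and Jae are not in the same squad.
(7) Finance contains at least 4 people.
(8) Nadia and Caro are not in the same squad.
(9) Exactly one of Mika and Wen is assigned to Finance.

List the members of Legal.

Legal = {Nadia, Wen}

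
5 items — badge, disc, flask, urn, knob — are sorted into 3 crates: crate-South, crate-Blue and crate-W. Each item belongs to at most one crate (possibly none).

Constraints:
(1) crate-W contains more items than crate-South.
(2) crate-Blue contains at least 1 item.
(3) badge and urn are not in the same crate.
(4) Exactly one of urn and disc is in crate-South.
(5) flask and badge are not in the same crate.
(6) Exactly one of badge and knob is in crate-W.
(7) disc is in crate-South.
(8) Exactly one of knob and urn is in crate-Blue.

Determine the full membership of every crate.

crate-South = {disc}; crate-Blue = {urn}; crate-W = {flask, knob}

From (7): disc ∈ crate-South.
(4) (exactly one): urn ∉ crate-South.
Suppose badge ∈ crate-South: no assignment then satisfies all the clues, so badge ∉ crate-South.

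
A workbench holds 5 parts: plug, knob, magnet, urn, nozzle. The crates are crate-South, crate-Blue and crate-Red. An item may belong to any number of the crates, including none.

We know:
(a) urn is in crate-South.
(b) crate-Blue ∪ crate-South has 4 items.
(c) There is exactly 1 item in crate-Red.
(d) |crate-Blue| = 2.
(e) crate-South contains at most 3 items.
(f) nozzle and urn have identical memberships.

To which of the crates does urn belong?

urn: crate-South

From (a): urn ∈ crate-South.
(f): nozzle matches urn: nozzle ∈ crate-South.
Suppose urn ∈ crate-Blue: no assignment then satisfies all the clues, so urn ∉ crate-Blue.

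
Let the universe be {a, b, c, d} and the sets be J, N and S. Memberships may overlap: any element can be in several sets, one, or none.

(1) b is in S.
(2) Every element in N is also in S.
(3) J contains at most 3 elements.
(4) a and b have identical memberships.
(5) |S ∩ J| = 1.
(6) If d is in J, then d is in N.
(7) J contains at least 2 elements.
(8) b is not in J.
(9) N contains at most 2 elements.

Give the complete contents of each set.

J = {c, d}; N = {d}; S = {a, b, d}

From (1): b ∈ S.
From (8): b ∉ J.
(4): a matches b: a ∉ J.
(4): a matches b: a ∈ S.
(7): only 2 candidates remain for J, so all are in.
(6): d ∈ N.
(2) with d ∈ N: d ∈ S.
Suppose a ∈ N: no assignment then satisfies all the clues, so a ∉ N.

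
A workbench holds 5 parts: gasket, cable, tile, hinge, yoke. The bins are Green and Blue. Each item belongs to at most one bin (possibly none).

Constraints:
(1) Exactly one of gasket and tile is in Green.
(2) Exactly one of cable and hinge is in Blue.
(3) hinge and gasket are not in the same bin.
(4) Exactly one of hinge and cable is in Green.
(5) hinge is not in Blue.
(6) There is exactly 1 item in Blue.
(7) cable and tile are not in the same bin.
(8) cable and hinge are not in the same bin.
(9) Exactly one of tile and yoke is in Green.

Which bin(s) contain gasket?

gasket: none

From (5): hinge ∉ Blue.
(2) (exactly one): cable ∈ Blue.
(4) (exactly one): hinge ∈ Green.
(6): Blue already has 1, so the rest are out.
(3): gasket ∉ Green.
(1) (exactly one): tile ∈ Green.
(9) (exactly one): yoke ∉ Green.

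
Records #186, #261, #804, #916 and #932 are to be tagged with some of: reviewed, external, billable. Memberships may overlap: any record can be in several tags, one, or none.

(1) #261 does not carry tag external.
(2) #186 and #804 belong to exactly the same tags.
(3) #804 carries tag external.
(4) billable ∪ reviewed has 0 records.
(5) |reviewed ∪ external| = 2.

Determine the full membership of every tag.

reviewed = {}; external = {#186, #804}; billable = {}

From (1): #261 ∉ external.
From (3): #804 ∈ external.
(2): #186 matches #804: #186 ∈ external.
Suppose #186 ∈ reviewed: no assignment then satisfies all the clues, so #186 ∉ reviewed.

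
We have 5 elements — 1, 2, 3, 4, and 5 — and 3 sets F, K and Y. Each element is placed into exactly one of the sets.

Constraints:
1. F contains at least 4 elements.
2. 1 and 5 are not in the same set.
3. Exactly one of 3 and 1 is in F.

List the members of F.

F = {2, 3, 4, 5}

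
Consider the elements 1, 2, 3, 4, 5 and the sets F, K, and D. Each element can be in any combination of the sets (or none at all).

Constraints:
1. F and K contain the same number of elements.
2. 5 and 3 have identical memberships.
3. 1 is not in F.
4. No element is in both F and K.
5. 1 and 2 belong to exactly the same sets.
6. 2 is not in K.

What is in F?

F = {}

From (3): 1 ∉ F.
From (6): 2 ∉ K.
(5): 2 matches 1: 2 ∉ F.
(5): 1 matches 2: 1 ∉ K.
Suppose 3 ∈ F: no assignment then satisfies all the clues, so 3 ∉ F.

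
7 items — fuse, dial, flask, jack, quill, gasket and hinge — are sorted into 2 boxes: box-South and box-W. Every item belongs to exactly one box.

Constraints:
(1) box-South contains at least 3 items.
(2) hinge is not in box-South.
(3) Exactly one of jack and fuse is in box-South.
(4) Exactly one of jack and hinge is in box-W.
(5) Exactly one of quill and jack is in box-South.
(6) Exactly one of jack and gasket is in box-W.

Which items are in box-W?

From (2): hinge ∉ box-South.
Only one box left: hinge ∈ box-W.
(4) (exactly one): jack ∉ box-W.
(6) (exactly one): gasket ∈ box-W.
Only one box left: jack ∈ box-South.
(3) (exactly one): fuse ∉ box-South.
(5) (exactly one): quill ∉ box-South.
Only one box left: fuse ∈ box-W.
Only one box left: quill ∈ box-W.
(1): only 3 candidates remain for box-South, so all are in.

box-W = {fuse, gasket, hinge, quill}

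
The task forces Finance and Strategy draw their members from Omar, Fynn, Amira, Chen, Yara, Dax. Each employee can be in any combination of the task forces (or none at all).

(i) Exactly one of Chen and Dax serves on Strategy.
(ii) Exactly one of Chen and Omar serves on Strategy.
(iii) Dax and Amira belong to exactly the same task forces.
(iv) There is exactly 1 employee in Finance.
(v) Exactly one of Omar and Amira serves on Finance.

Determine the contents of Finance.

Finance = {Omar}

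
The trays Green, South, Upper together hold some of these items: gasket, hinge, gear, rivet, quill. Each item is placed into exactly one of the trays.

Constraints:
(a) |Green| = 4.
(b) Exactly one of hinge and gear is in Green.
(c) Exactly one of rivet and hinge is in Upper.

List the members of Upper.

Upper = {hinge}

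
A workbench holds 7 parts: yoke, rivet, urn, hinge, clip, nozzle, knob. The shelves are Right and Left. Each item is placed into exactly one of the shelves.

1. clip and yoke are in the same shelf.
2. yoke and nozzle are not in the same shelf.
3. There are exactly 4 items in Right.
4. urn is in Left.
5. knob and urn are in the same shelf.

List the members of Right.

Right = {clip, hinge, rivet, yoke}

From (4): urn ∈ Left.
(5): knob matches urn: knob ∉ Right.
(5): knob matches urn: knob ∈ Left.
Suppose yoke ∉ Right: no assignment then satisfies all the clues, so yoke ∈ Right.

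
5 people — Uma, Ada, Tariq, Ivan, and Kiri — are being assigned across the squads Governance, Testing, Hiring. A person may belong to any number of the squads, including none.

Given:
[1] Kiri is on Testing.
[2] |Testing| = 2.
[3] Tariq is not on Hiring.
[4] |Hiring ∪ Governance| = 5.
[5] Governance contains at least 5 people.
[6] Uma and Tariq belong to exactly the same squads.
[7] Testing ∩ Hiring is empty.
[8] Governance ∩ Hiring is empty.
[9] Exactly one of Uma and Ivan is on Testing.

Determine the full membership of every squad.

From (1): Kiri ∈ Testing.
From (3): Tariq ∉ Hiring.
(5): only 5 candidates remain for Governance, so all are in.
(6): Uma matches Tariq: Uma ∉ Hiring.
(7) (disjoint): Kiri ∉ Hiring.
(8) (disjoint): Ada ∉ Hiring.
(8) (disjoint): Ivan ∉ Hiring.
Suppose Uma ∈ Testing: no assignment then satisfies all the clues, so Uma ∉ Testing.

Governance = {Ada, Ivan, Kiri, Tariq, Uma}; Testing = {Ivan, Kiri}; Hiring = {}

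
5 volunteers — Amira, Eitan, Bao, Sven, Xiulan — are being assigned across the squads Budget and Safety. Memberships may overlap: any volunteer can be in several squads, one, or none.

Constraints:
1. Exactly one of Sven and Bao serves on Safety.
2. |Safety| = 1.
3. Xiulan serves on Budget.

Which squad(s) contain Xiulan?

From (3): Xiulan ∈ Budget.
Suppose Xiulan ∈ Safety: no assignment then satisfies all the clues, so Xiulan ∉ Safety.

Xiulan: Budget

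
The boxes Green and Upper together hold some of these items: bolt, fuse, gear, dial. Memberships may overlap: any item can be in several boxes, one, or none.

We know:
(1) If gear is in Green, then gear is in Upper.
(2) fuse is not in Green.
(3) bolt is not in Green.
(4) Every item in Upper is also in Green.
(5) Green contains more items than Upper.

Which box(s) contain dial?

dial: Green

From (2): fuse ∉ Green.
From (3): bolt ∉ Green.
(4) contrapositive: bolt ∉ Upper.
(4) contrapositive: fuse ∉ Upper.
Suppose dial ∉ Green: no assignment then satisfies all the clues, so dial ∈ Green.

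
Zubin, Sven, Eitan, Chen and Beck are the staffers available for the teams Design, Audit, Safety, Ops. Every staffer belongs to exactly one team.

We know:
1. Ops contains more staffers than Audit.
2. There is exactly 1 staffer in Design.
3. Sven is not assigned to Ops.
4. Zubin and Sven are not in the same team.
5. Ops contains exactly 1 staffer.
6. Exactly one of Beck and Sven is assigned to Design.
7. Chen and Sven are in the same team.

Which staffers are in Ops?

Ops = {Zubin}

From (3): Sven ∉ Ops.
(7): Chen matches Sven: Chen ∉ Ops.
Suppose Zubin ∉ Ops: no assignment then satisfies all the clues, so Zubin ∈ Ops.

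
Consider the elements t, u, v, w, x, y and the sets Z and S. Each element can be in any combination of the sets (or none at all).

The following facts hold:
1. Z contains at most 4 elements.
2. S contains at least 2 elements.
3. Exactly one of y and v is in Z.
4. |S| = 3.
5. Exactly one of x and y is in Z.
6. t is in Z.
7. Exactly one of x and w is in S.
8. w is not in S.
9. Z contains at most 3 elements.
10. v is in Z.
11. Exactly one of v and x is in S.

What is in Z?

Z = {t, v, x}

From (6): t ∈ Z.
From (8): w ∉ S.
From (10): v ∈ Z.
(3) (exactly one): y ∉ Z.
(5) (exactly one): x ∈ Z.
(7) (exactly one): x ∈ S.
(9): Z already has 3, so the rest are out.
(11) (exactly one): v ∉ S.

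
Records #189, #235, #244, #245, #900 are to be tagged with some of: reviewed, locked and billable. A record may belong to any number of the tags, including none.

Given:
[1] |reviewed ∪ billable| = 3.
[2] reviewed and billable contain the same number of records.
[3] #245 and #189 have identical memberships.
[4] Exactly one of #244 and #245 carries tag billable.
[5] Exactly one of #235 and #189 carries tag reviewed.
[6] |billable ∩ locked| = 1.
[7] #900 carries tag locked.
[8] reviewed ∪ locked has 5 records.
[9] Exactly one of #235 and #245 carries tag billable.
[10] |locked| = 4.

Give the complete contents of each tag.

reviewed = {#235, #900}; locked = {#189, #244, #245, #900}; billable = {#235, #244}

From (7): #900 ∈ locked.
Suppose #189 ∈ reviewed: no assignment then satisfies all the clues, so #189 ∉ reviewed.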